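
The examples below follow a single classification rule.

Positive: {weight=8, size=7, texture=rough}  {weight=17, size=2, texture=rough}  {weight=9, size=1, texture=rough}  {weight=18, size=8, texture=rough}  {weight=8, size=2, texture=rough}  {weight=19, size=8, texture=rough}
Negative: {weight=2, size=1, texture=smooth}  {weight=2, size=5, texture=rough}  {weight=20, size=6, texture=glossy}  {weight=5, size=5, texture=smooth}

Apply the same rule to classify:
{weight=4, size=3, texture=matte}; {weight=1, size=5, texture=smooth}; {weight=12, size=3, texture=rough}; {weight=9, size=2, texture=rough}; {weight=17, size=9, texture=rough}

Negative, Negative, Positive, Positive, Positive

The pattern is that an item is 'Positive' exactly when: texture is rough AND weight ≥ 5.
{weight=4, size=3, texture=matte}: texture is matte, weight = 4, lacks this property → Negative.
{weight=1, size=5, texture=smooth}: texture is smooth, weight = 1, lacks this property → Negative.
{weight=12, size=3, texture=rough}: texture is rough, weight = 12, matches → Positive.
{weight=9, size=2, texture=rough}: texture is rough, weight = 9, matches → Positive.
{weight=17, size=9, texture=rough}: texture is rough, weight = 17, matches → Positive.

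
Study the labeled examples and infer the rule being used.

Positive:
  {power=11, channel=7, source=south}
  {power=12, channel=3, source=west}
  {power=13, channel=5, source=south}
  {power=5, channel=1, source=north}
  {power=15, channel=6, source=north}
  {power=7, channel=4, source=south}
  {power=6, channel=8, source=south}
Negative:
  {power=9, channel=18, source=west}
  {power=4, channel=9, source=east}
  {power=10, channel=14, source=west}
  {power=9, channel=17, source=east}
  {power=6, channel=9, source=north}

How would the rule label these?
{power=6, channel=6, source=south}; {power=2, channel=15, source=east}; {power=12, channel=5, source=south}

Positive, Negative, Positive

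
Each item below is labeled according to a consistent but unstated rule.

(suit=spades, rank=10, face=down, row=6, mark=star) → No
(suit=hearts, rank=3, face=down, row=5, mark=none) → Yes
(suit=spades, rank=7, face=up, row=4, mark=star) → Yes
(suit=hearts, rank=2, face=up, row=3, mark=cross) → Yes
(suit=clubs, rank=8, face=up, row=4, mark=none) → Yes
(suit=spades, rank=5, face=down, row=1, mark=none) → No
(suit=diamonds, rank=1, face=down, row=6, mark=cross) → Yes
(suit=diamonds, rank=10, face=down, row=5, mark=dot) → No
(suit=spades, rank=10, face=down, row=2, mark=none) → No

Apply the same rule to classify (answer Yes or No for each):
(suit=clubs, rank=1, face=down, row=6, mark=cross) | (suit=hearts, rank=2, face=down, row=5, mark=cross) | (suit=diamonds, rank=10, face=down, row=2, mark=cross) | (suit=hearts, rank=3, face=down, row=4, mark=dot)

Yes, Yes, No, Yes

The simplest hypothesis consistent with all the labels is: row ≥ 2 AND rank ≤ 8.
(suit=clubs, rank=1, face=down, row=6, mark=cross) — row = 6, rank = 1, hence Yes. (suit=hearts, rank=2, face=down, row=5, mark=cross) — row = 5, rank = 2, hence Yes. (suit=diamonds, rank=10, face=down, row=2, mark=cross) — row = 2, rank = 10, hence No. (suit=hearts, rank=3, face=down, row=4, mark=dot) — row = 4, rank = 3, hence Yes.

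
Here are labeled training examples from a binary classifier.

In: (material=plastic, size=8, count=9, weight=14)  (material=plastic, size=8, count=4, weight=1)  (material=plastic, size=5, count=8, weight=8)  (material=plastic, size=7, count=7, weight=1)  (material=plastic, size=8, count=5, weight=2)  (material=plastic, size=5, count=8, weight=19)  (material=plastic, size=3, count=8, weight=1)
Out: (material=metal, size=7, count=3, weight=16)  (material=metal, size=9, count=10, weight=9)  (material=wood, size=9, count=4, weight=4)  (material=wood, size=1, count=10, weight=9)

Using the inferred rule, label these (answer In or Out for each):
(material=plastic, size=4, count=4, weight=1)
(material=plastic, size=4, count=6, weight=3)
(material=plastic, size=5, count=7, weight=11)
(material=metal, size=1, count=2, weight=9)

One predicate separates the groups cleanly: material is plastic.
In: (material=plastic, size=4, count=4, weight=1), since material is plastic.
In: (material=plastic, size=4, count=6, weight=3), since material is plastic.
In: (material=plastic, size=5, count=7, weight=11), since material is plastic.
Out: (material=metal, size=1, count=2, weight=9), since material is metal.

In, In, In, Out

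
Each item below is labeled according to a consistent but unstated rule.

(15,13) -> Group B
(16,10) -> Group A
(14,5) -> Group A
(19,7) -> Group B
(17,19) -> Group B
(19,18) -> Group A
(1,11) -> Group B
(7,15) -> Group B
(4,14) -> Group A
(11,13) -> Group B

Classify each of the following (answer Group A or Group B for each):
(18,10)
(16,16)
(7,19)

Group A, Group A, Group B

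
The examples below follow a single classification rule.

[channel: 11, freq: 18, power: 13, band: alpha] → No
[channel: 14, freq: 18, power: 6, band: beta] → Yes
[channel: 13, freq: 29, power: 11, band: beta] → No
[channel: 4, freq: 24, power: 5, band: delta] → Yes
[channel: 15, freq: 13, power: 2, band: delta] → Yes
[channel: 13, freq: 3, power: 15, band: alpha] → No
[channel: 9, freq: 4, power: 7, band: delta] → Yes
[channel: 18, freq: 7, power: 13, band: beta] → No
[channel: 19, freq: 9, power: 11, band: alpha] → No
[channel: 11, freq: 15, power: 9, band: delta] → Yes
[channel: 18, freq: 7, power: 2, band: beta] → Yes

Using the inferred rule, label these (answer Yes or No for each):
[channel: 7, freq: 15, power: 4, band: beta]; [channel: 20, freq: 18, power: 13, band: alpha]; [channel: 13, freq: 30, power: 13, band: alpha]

Yes, No, No

The pattern is that an item is 'Yes' exactly when: power ≤ 9.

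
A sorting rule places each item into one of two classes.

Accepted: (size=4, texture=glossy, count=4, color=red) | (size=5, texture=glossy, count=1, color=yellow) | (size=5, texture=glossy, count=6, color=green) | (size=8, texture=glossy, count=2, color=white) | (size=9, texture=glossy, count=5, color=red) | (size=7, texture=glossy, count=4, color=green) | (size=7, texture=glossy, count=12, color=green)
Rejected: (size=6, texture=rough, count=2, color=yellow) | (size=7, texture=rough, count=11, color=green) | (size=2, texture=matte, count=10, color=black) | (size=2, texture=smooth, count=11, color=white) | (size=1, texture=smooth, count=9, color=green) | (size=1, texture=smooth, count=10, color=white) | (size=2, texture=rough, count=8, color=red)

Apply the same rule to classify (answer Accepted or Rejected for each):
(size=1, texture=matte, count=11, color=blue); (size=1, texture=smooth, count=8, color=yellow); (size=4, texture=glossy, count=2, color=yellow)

Rejected, Rejected, Accepted

Comparing the two groups points to one rule — texture is glossy.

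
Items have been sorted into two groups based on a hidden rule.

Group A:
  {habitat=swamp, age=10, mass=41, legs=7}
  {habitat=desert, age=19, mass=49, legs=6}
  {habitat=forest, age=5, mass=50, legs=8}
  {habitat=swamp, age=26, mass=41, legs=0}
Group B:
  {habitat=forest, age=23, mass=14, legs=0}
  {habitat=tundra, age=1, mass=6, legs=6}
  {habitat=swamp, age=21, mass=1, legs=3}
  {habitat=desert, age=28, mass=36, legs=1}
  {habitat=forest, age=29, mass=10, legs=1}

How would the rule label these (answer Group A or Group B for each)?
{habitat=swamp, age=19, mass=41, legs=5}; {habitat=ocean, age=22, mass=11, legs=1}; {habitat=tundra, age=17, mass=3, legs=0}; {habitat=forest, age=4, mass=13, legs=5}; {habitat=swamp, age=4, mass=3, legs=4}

The simplest hypothesis consistent with all the labels is: mass ≥ 41.

Group A, Group B, Group B, Group B, Group B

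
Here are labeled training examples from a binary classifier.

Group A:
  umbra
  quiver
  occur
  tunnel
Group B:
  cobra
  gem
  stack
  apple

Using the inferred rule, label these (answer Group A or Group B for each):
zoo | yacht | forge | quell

Checking candidate rules against both groups, what survives is: contains 'u'.
zoo → no 'u' → Group B.
yacht → no 'u' → Group B.
forge → no 'u' → Group B.
quell → has 'u' → Group A.

Group B, Group B, Group B, Group A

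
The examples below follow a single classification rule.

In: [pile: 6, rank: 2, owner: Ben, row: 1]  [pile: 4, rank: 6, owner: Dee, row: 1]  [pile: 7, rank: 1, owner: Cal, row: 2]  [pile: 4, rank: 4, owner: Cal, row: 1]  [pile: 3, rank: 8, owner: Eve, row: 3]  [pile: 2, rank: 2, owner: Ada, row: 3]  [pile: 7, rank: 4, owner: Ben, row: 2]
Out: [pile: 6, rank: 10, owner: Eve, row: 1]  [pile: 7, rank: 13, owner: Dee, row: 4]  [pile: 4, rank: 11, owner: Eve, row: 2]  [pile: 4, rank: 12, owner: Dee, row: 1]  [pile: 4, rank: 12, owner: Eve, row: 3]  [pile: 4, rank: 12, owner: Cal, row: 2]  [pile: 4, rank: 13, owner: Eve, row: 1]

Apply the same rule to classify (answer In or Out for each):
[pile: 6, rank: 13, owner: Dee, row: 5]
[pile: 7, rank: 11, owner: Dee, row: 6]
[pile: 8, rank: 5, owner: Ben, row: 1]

The distinguishing property — rank ≤ 8 — holds for all the 'In' cases and none of the 'Out' cases.
[pile: 6, rank: 13, owner: Dee, row: 5]: rank = 13, doesn't match → Out. [pile: 7, rank: 11, owner: Dee, row: 6]: rank = 11, doesn't match → Out. [pile: 8, rank: 5, owner: Ben, row: 1]: rank = 5, checks out → In.

Out, Out, In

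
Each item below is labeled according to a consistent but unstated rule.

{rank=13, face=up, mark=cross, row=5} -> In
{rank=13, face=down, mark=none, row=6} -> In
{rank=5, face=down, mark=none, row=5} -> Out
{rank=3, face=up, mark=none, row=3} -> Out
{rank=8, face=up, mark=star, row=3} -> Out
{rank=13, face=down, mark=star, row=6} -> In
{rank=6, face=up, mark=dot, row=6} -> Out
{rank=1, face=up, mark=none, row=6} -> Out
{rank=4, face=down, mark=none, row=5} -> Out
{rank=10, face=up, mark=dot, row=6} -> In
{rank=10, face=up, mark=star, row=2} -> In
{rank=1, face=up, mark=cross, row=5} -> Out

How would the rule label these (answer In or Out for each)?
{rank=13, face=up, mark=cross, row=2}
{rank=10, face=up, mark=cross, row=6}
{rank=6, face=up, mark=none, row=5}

'In' ⟺ rank ≥ 10.

In, In, Out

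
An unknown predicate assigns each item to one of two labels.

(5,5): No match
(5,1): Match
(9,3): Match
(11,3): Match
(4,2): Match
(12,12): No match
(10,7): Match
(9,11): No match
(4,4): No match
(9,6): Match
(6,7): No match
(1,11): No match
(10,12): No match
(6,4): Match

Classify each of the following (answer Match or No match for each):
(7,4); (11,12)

Match, No match

The common property of the 'Match' items is: first > second. No 'No match' item has it.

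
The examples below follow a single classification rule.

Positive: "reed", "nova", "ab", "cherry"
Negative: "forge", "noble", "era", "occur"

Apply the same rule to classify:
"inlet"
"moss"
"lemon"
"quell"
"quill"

The pattern is that an item is 'Positive' exactly when: even length.
"inlet" → length 5 → Negative. "moss" → length 4 → Positive. "lemon" → length 5 → Negative. "quell" → length 5 → Negative. "quill" → length 5 → Negative.

Negative, Positive, Negative, Negative, Negative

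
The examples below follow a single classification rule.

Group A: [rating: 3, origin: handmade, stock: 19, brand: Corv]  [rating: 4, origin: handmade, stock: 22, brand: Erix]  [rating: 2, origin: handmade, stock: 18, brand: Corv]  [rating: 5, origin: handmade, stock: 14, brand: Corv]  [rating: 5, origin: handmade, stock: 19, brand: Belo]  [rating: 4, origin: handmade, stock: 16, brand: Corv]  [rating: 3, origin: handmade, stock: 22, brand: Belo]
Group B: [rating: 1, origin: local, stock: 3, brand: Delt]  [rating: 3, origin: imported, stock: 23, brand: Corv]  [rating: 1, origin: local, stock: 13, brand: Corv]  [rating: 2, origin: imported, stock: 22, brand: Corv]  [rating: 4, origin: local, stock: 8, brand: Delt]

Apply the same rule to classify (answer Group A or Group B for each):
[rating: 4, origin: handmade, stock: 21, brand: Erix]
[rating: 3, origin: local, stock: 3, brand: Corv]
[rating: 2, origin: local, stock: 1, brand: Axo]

Group A, Group B, Group B

All 'Group A' examples share one property — origin is handmade — and every 'Group B' example lacks it.
[rating: 4, origin: handmade, stock: 21, brand: Erix]: Group A (origin is handmade). [rating: 3, origin: local, stock: 3, brand: Corv]: Group B (origin is local). [rating: 2, origin: local, stock: 1, brand: Axo]: Group B (origin is local).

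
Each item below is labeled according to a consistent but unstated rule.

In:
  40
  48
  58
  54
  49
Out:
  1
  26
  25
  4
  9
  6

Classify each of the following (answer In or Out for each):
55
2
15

The classifier is using: at least 40.

In, Out, Out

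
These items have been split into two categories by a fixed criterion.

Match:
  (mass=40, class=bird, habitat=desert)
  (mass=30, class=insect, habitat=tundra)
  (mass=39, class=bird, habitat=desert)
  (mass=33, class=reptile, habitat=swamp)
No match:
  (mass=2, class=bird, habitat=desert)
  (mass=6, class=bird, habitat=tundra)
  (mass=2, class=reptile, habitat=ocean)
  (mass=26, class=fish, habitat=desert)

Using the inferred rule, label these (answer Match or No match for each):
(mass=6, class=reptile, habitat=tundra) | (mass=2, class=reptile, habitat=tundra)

The pattern is that an item is 'Match' exactly when: mass ≥ 30.

No match, No match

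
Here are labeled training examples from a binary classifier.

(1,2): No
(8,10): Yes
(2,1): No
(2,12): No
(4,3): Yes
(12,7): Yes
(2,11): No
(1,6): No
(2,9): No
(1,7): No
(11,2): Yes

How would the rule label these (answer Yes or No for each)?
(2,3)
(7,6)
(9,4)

The pattern is that an item is 'Yes' exactly when: first ≥ 3.

No, Yes, Yes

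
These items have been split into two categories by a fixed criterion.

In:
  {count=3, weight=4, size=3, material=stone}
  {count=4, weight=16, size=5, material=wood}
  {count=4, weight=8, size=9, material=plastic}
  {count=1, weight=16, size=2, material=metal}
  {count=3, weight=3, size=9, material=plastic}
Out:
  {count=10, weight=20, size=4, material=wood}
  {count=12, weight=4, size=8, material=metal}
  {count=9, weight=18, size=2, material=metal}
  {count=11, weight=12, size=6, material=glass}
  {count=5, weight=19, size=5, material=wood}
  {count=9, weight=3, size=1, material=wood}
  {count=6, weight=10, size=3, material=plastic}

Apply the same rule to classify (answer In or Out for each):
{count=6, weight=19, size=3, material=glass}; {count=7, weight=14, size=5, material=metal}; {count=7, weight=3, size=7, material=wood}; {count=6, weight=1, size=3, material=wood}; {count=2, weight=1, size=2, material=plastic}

Out, Out, Out, Out, In

The rule appears to be: count ≤ 4.
{count=6, weight=19, size=3, material=glass} — count = 6, hence Out. {count=7, weight=14, size=5, material=metal} — count = 7, hence Out. {count=7, weight=3, size=7, material=wood} — count = 7, hence Out. {count=6, weight=1, size=3, material=wood} — count = 6, hence Out. {count=2, weight=1, size=2, material=plastic} — count = 2, hence In.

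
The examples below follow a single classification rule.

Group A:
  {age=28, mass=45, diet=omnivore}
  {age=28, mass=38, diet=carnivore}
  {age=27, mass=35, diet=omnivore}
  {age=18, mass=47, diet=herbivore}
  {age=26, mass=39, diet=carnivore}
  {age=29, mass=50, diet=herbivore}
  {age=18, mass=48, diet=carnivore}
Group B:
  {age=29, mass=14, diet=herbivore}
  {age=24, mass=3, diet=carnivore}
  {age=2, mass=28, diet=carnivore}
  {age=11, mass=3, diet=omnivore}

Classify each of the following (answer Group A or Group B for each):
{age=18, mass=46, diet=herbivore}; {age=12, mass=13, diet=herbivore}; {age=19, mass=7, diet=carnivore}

Group A, Group B, Group B

'Group A' ⟺ mass ≥ 35.
{age=18, mass=46, diet=herbivore}: mass = 46, matches → Group A. {age=12, mass=13, diet=herbivore}: mass = 13, fails the rule → Group B. {age=19, mass=7, diet=carnivore}: mass = 7, fails the rule → Group B.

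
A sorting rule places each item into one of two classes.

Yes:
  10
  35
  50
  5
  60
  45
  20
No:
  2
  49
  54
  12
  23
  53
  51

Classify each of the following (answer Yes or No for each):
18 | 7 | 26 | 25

No, No, No, Yes

A rule that fits every label: multiple of 5 — true of each 'Yes' example, false of each 'No' one.
18: 18 = 5·3 + 3 — doesn't match, so No. 7: 7 = 5·1 + 2 — doesn't match, so No. 26: 26 = 5·5 + 1 — doesn't match, so No. 25: 25 = 5·5 — checks out, so Yes.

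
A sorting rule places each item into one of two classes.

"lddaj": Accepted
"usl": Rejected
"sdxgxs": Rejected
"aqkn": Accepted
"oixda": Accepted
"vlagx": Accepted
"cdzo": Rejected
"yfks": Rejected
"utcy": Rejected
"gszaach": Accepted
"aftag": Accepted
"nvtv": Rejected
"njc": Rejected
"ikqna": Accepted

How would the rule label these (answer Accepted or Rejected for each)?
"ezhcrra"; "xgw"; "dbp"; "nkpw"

Every 'Accepted' example satisfies: contains 'a'. None of the 'Rejected' examples do.
Accepted: "ezhcrra", since has 'a'.
Rejected: "xgw", since no 'a'.
Rejected: "dbp", since no 'a'.
Rejected: "nkpw", since no 'a'.

Accepted, Rejected, Rejected, Rejected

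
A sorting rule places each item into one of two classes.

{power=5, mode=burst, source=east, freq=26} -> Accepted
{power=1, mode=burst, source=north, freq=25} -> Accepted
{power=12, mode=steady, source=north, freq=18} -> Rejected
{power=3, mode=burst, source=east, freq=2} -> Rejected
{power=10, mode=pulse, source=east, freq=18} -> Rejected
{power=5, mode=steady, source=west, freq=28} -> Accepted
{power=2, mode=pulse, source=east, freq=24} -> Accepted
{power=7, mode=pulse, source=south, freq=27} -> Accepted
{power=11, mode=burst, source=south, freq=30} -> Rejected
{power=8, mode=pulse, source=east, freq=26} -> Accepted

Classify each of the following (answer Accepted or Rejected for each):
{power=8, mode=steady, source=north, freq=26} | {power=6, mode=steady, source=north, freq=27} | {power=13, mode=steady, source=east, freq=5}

Accepted, Accepted, Rejected

The distinguishing property — freq ≥ 18 AND power ≤ 8 — holds for all the 'Accepted' cases and none of the 'Rejected' cases.
{power=8, mode=steady, source=north, freq=26} — freq = 26, power = 8, hence Accepted.
{power=6, mode=steady, source=north, freq=27} — freq = 27, power = 6, hence Accepted.
{power=13, mode=steady, source=east, freq=5} — freq = 5, power = 13, hence Rejected.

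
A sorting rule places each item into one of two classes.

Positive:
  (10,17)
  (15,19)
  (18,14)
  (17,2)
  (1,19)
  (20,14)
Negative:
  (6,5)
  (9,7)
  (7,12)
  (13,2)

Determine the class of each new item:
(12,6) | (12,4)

Negative, Negative

'Positive' ⟺ max ≥ 14.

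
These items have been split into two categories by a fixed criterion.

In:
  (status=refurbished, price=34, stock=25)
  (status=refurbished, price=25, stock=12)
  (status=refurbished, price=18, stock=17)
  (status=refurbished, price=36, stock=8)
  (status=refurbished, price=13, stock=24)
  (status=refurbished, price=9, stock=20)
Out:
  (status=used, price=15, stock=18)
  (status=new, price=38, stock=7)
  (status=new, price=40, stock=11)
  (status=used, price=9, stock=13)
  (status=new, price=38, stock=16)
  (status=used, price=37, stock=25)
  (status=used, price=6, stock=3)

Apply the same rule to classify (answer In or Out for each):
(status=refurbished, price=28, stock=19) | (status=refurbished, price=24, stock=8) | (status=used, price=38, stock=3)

Checking candidate rules against both groups, what survives is: status is refurbished.
(status=refurbished, price=28, stock=19): status is refurbished — qualifies, so In.
(status=refurbished, price=24, stock=8): status is refurbished — qualifies, so In.
(status=used, price=38, stock=3): status is used — doesn't qualify, so Out.

In, In, Out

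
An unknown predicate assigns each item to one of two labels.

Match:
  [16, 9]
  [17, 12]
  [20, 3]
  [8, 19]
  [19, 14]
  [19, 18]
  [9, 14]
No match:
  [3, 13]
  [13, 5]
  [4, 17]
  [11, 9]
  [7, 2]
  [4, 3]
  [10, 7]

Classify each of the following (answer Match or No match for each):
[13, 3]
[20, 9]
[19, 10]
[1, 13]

'Match' ⟺ sum ≥ 23.

No match, Match, Match, No match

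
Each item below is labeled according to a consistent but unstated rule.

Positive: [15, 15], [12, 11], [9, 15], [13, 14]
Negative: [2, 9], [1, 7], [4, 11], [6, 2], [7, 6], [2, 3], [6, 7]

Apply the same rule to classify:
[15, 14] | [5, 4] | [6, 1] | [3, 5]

Positive, Negative, Negative, Negative

'Positive' ⟺ sum ≥ 23.
[15, 14]: 15+14 = 29 — matches, so Positive.
[5, 4]: 5+4 = 9 — lacks this property, so Negative.
[6, 1]: 6+1 = 7 — lacks this property, so Negative.
[3, 5]: 3+5 = 8 — lacks this property, so Negative.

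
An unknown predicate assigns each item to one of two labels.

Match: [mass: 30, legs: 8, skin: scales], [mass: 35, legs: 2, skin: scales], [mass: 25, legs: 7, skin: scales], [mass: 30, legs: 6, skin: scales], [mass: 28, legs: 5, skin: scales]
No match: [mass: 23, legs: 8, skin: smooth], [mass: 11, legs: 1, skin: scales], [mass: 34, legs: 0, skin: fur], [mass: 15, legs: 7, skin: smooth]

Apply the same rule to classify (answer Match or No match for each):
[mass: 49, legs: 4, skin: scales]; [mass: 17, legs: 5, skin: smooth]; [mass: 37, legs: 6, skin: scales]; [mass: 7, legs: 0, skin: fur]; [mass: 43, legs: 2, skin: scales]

'Match' ⟺ skin is scales AND legs ≥ 2.
[mass: 49, legs: 4, skin: scales]: skin is scales, legs = 4 — meets the rule, so Match. [mass: 17, legs: 5, skin: smooth]: skin is smooth, legs = 5 — doesn't match, so No match. [mass: 37, legs: 6, skin: scales]: skin is scales, legs = 6 — meets the rule, so Match. [mass: 7, legs: 0, skin: fur]: skin is fur, legs = 0 — doesn't match, so No match. [mass: 43, legs: 2, skin: scales]: skin is scales, legs = 2 — meets the rule, so Match.

Match, No match, Match, No match, Match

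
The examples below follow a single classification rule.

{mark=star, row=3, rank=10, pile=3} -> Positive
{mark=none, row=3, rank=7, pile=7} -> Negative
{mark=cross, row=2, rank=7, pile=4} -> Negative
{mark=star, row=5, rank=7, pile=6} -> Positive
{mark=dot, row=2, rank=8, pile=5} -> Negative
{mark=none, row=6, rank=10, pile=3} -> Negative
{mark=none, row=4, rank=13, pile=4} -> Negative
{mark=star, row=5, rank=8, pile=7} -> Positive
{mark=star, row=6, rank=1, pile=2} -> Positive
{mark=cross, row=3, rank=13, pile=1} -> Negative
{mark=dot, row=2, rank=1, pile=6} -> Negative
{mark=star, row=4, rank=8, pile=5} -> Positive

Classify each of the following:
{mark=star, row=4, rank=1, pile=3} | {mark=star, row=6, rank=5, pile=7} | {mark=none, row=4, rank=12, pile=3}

Positive, Positive, Negative

'Positive' ⟺ mark is star.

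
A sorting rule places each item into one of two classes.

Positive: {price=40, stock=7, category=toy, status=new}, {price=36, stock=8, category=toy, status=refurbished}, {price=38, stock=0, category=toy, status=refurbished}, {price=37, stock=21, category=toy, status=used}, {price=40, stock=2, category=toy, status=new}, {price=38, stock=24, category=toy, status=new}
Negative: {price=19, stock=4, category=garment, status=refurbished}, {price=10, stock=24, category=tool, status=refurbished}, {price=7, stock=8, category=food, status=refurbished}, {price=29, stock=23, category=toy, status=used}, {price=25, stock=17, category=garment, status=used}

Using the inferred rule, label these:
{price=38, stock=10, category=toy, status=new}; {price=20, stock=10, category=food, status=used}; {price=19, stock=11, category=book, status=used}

Positive, Negative, Negative

The classifier is using: price ≥ 36.
{price=38, stock=10, category=toy, status=new} — price = 38, hence Positive. {price=20, stock=10, category=food, status=used} — price = 20, hence Negative. {price=19, stock=11, category=book, status=used} — price = 19, hence Negative.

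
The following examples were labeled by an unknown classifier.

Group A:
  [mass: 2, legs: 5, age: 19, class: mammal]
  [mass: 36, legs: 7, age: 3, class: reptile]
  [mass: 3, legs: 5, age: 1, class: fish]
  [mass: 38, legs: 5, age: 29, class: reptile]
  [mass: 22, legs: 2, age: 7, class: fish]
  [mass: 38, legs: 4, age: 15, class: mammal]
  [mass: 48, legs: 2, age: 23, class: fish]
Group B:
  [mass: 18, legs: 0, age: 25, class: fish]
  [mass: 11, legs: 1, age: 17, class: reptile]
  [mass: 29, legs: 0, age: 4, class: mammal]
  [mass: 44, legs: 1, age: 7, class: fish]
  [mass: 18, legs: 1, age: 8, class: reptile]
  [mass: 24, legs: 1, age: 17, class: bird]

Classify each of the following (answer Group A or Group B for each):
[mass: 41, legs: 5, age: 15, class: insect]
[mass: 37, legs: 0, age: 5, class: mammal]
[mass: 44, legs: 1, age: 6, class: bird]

A rule that fits every label: legs ≥ 2 — true of each 'Group A' example, false of each 'Group B' one.
Group A: [mass: 41, legs: 5, age: 15, class: insect], since legs = 5. Group B: [mass: 37, legs: 0, age: 5, class: mammal], since legs = 0. Group B: [mass: 44, legs: 1, age: 6, class: bird], since legs = 1.

Group A, Group B, Group B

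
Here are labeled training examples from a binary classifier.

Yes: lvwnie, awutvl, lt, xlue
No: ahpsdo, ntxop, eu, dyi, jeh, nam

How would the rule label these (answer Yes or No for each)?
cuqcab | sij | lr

Every 'Yes' example satisfies: contains 'l'. None of the 'No' examples do.
cuqcab: No (no 'l').
sij: No (no 'l').
lr: Yes (has 'l').

No, No, Yes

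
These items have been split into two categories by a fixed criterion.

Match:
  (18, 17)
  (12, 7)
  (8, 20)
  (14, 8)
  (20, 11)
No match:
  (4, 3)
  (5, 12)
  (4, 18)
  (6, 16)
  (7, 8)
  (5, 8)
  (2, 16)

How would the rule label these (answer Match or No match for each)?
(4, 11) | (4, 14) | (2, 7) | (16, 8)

No match, No match, No match, Match

The common property of the 'Match' items is: first ≥ 8. No 'No match' item has it.
(4, 11) → first 4 → No match.
(4, 14) → first 4 → No match.
(2, 7) → first 2 → No match.
(16, 8) → first 16 → Match.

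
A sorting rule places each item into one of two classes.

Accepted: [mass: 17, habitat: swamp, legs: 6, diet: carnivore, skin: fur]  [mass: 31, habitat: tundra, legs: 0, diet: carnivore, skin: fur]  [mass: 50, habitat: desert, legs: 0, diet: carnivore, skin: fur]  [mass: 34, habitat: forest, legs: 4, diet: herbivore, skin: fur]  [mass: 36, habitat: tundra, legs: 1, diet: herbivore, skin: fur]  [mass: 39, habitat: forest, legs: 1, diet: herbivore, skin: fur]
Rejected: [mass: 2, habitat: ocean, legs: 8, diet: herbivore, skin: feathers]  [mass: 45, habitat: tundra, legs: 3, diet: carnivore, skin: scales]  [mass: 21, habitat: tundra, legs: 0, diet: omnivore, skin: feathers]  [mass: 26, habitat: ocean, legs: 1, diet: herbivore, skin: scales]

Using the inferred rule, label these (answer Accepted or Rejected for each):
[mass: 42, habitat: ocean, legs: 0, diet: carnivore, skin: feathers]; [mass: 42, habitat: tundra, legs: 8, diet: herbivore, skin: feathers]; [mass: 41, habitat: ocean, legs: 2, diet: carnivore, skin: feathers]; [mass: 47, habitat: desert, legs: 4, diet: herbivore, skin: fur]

The common property of the 'Accepted' items is: skin is fur. No 'Rejected' item has it.
[mass: 42, habitat: ocean, legs: 0, diet: carnivore, skin: feathers] → skin is feathers → Rejected.
[mass: 42, habitat: tundra, legs: 8, diet: herbivore, skin: feathers] → skin is feathers → Rejected.
[mass: 41, habitat: ocean, legs: 2, diet: carnivore, skin: feathers] → skin is feathers → Rejected.
[mass: 47, habitat: desert, legs: 4, diet: herbivore, skin: fur] → skin is fur → Accepted.

Rejected, Rejected, Rejected, Accepted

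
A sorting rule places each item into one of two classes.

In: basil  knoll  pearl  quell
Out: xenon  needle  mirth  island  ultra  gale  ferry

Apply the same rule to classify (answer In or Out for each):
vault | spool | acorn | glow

Out, In, Out, Out

The common property of the 'In' items is: ends with 'l'. No 'Out' item has it.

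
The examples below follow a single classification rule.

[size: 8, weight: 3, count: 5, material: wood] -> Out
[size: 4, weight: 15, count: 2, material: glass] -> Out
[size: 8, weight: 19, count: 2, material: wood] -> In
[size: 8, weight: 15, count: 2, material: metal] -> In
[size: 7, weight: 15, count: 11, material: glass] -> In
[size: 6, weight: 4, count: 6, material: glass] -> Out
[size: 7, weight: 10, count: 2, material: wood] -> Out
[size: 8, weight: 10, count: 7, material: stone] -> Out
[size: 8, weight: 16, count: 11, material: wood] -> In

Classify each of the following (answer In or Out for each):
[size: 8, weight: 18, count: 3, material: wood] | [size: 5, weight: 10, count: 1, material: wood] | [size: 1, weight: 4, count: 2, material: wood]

In, Out, Out

Rule: size ≥ 6 AND weight ≥ 15. This holds for each 'In' example and fails for each 'Out' one.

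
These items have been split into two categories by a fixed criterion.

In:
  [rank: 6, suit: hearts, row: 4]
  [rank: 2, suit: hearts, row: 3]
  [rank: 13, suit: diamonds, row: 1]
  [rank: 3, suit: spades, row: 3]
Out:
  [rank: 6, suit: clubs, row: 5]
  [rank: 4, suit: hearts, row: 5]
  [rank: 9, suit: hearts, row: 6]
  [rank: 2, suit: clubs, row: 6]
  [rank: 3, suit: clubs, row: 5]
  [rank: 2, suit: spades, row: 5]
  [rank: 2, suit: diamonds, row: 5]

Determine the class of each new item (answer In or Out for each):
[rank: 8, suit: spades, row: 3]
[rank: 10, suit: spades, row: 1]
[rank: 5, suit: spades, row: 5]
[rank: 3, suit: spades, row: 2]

In, In, Out, In

Rule: row ≤ 4. This holds for each 'In' example and fails for each 'Out' one.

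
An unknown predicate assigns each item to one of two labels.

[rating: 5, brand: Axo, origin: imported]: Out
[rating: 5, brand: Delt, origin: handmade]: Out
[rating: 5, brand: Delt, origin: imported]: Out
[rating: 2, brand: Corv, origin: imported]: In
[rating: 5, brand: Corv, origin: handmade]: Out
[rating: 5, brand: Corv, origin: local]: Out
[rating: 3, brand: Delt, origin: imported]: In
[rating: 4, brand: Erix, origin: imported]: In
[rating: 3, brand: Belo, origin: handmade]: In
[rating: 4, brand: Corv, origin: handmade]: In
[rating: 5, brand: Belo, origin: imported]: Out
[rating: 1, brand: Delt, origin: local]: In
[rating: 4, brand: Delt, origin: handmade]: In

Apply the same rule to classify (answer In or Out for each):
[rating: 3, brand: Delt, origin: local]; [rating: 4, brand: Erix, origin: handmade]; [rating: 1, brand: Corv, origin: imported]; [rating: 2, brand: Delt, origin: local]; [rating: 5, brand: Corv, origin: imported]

In, In, In, In, Out

A rule that fits every label: rating ≤ 4 — true of each 'In' example, false of each 'Out' one.
[rating: 3, brand: Delt, origin: local] → rating = 3 → In.
[rating: 4, brand: Erix, origin: handmade] → rating = 4 → In.
[rating: 1, brand: Corv, origin: imported] → rating = 1 → In.
[rating: 2, brand: Delt, origin: local] → rating = 2 → In.
[rating: 5, brand: Corv, origin: imported] → rating = 5 → Out.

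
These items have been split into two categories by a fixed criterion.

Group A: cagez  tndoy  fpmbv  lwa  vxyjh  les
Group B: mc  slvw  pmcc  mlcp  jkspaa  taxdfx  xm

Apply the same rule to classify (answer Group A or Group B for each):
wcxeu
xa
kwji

Group A, Group B, Group B

Checking candidate rules against both groups, what survives is: odd length.
wcxeu → length 5 → Group A.
xa → length 2 → Group B.
kwji → length 4 → Group B.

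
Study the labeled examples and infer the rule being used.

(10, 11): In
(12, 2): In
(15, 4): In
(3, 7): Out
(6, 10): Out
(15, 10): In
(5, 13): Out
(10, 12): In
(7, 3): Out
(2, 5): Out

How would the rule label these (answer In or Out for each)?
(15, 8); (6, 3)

In, Out

One predicate separates the groups cleanly: first ≥ 10.
(15, 8): In (first 15). (6, 3): Out (first 6).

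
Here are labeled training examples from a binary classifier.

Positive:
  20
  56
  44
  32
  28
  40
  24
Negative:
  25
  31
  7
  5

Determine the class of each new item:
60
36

A rule that fits every label: even — true of each 'Positive' example, false of each 'Negative' one.

Positive, Positive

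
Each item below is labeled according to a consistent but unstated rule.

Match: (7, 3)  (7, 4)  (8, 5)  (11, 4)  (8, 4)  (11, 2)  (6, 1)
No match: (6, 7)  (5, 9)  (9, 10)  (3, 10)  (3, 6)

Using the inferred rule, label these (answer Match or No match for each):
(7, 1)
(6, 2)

Match, Match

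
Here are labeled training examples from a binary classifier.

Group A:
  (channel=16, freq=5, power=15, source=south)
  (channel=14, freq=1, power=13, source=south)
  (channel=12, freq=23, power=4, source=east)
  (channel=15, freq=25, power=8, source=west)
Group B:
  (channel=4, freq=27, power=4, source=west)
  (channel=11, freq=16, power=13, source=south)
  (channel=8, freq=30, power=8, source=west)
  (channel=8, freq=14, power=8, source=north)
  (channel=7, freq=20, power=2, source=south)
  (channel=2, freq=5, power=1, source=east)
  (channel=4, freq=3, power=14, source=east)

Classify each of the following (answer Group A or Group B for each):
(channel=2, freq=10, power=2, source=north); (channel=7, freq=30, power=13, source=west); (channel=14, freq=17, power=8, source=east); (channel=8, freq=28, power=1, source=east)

'Group A' ⟺ channel ≥ 12.
(channel=2, freq=10, power=2, source=north) — channel = 2, hence Group B. (channel=7, freq=30, power=13, source=west) — channel = 7, hence Group B. (channel=14, freq=17, power=8, source=east) — channel = 14, hence Group A. (channel=8, freq=28, power=1, source=east) — channel = 8, hence Group B.

Group B, Group B, Group A, Group B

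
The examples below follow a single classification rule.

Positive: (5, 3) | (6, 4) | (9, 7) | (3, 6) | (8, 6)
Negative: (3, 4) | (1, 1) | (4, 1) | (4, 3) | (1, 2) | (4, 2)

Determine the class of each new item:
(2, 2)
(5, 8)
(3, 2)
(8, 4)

Negative, Positive, Negative, Positive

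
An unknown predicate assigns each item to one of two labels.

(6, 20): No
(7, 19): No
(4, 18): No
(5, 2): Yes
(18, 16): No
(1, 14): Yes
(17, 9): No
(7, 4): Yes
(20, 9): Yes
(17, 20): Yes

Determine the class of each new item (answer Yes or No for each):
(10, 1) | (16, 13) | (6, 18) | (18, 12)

Checking candidate rules against both groups, what survives is: sum is odd.

Yes, Yes, No, No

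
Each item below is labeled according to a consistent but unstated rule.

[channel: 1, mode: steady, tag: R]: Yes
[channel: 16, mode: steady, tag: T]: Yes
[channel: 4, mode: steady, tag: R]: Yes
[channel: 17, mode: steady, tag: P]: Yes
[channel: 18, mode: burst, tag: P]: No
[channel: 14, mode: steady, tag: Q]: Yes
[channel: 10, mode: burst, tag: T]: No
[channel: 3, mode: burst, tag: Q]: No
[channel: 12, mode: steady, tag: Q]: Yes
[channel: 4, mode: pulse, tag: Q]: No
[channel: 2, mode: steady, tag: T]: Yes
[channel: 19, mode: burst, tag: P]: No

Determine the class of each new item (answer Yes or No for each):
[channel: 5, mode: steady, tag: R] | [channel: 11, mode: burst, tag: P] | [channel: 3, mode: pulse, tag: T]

The distinguishing property — mode is steady — holds for all the 'Yes' cases and none of the 'No' cases.

Yes, No, No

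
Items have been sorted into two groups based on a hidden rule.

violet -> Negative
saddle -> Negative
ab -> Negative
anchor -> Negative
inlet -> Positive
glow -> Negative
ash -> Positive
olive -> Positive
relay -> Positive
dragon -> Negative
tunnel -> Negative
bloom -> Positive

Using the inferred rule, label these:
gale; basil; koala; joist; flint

One predicate separates the groups cleanly: odd length.
gale: length 4 — does not fit, so Negative.
basil: length 5 — meets the rule, so Positive.
koala: length 5 — meets the rule, so Positive.
joist: length 5 — meets the rule, so Positive.
flint: length 5 — meets the rule, so Positive.

Negative, Positive, Positive, Positive, Positive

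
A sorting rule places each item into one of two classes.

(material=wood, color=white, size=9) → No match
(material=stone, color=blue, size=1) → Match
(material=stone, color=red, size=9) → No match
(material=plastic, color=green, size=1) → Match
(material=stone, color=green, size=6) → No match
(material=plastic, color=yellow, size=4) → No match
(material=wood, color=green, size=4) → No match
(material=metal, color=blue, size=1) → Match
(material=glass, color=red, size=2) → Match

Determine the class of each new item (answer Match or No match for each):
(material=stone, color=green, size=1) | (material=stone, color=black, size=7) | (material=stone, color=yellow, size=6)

Match, No match, No match

All 'Match' examples share one property — size ≤ 2 — and every 'No match' example lacks it.
Match: (material=stone, color=green, size=1), since size = 1. No match: (material=stone, color=black, size=7), since size = 7. No match: (material=stone, color=yellow, size=6), since size = 6.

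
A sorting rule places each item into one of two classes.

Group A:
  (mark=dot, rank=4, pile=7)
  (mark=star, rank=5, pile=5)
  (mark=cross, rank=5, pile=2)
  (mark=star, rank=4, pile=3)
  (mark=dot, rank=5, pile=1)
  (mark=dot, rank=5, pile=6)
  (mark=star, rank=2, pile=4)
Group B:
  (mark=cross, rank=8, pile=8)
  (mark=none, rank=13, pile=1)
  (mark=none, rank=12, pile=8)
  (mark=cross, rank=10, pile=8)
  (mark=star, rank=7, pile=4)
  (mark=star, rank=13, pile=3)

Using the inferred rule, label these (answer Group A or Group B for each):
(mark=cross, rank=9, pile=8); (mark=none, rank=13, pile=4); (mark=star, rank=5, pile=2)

The classifier is using: rank ≤ 5.
(mark=cross, rank=9, pile=8) → rank = 9 → Group B.
(mark=none, rank=13, pile=4) → rank = 13 → Group B.
(mark=star, rank=5, pile=2) → rank = 5 → Group A.

Group B, Group B, Group A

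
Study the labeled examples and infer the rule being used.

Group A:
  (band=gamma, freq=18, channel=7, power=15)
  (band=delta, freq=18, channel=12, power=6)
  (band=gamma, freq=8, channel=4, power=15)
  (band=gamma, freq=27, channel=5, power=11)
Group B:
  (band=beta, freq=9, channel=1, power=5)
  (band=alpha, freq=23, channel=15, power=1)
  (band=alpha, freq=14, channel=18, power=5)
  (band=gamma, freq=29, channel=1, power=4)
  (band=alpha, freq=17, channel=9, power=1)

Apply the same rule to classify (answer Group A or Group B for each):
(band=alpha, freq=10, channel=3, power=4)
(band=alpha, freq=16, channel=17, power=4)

Rule: power ≥ 6. This holds for each 'Group A' example and fails for each 'Group B' one.

Group B, Group B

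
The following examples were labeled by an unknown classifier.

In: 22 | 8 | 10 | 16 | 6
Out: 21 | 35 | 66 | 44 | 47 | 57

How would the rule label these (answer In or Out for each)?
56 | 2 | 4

Out, In, In

A rule that fits every label: even AND at most 22 — true of each 'In' example, false of each 'Out' one.
56: Out (56 is even, 56 > 22).
2: In (2 is even, 2 ≤ 22).
4: In (4 is even, 4 ≤ 22).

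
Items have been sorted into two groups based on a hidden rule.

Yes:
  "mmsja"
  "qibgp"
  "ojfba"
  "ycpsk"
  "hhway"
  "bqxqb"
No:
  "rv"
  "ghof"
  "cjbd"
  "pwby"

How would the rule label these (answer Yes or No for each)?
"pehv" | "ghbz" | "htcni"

No, No, Yes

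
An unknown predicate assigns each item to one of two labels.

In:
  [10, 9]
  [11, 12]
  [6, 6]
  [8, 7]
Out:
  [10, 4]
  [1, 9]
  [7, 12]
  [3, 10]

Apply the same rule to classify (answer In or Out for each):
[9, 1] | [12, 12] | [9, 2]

Out, In, Out

A rule that fits every label: |first − second| ≤ 1 — true of each 'In' example, false of each 'Out' one.
[9, 1]: Out (|9−1| = 8). [12, 12]: In (|12−12| = 0). [9, 2]: Out (|9−2| = 7).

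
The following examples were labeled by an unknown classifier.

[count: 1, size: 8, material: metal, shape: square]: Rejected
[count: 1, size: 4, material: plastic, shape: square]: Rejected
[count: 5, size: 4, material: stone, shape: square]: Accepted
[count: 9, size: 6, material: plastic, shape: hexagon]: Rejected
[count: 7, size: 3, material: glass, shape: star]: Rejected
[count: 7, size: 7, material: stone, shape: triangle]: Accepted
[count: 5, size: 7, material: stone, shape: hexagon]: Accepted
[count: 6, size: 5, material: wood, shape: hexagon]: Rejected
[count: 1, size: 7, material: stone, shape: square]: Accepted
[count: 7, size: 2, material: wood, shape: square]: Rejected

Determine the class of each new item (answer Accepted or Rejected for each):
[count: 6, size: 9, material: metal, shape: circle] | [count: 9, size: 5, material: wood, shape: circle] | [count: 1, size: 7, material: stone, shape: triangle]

Rejected, Rejected, Accepted

The pattern is that an item is 'Accepted' exactly when: material is stone.
[count: 6, size: 9, material: metal, shape: circle] → material is metal → Rejected. [count: 9, size: 5, material: wood, shape: circle] → material is wood → Rejected. [count: 1, size: 7, material: stone, shape: triangle] → material is stone → Accepted.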